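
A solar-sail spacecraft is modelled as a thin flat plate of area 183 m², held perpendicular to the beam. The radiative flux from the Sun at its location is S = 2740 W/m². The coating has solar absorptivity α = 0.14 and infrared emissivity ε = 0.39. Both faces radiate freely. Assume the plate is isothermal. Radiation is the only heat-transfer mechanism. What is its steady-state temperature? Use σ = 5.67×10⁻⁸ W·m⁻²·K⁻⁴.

T ≈ 305 K

At equilibrium, absorbed power = emitted power.
Absorbing cross-section = A = 183.0 m²; emitting surface = 2A = 366.0 m² (ratio 2).
αS·A_cross = εσ·A_surf·T⁴  ⇒  T⁴ = αS/(ε·2σ).
T⁴ = 0.140·2740/(0.39·2·5.67×10⁻⁸) = 8.674×10⁹ K⁴.
T = (8.674×10⁹)^(1/4).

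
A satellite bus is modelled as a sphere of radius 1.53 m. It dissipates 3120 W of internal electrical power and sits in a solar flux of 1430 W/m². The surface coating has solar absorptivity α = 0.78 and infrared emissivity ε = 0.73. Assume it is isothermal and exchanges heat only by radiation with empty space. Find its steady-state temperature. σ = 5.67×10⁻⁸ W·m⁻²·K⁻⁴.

At steady state, absorbed solar power + internal power = radiated power.
Absorbed: α·S·A_cross = 0.78·1430·7.354 = 8203 W (cross-section πr²).
Total input = 8203 + 3120 = 11320 W.
Radiated: εσ·A_surf·T⁴ with A_surf = 4πr² = 29.42 m².
T⁴ = 11320/(0.73·5.67×10⁻⁸·29.42) = 9.299×10⁹ K⁴.

T ≈ 311 K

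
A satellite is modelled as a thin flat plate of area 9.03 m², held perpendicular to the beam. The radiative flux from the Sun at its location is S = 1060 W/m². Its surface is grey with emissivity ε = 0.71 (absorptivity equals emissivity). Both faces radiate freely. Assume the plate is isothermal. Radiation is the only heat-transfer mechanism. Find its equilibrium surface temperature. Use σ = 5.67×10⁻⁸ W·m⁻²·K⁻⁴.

At equilibrium, absorbed power = emitted power.
Absorbing cross-section = A = 9.030 m²; emitting surface = 2A = 18.06 m² (ratio 2).
εS·A_cross = εσ·A_surf·T⁴  ⇒  T⁴ = S/(2σ)   (ε cancels).
T⁴ = 1060/(2·5.67×10⁻⁸) = 9.347×10⁹ K⁴.
T = (9.347×10⁹)^(1/4).

T ≈ 311 K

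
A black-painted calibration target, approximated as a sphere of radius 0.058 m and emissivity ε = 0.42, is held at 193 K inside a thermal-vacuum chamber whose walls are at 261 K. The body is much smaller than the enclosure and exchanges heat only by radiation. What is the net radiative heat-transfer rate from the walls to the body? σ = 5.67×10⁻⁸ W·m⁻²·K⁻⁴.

For a small grey body in a large enclosure: P_net = εσA(T_body⁴ − T_wall⁴).
A = 4πr² = 0.04227 m²; T_body⁴ − T_wall⁴ = 1.387×10⁹ − 4.640×10⁹ = -3.253×10⁹ K⁴.
|P_net| = 0.42·5.67×10⁻⁸·0.04227·3.253×10⁹.

P_net ≈ 3.27 W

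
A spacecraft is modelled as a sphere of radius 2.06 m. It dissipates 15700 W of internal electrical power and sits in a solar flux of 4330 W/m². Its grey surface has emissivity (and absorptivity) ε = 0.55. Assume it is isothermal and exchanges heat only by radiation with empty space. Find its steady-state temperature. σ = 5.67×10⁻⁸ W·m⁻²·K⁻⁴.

At steady state, absorbed solar power + internal power = radiated power.
Absorbed: α·S·A_cross = 0.55·4330·13.33 = 31750 W (cross-section πr²).
Total input = 31750 + 15700 = 47450 W.
Radiated: εσ·A_surf·T⁴ with A_surf = 4πr² = 53.33 m².
T⁴ = 47450/(0.55·5.67×10⁻⁸·53.33) = 2.853×10¹⁰ K⁴.

T ≈ 411 K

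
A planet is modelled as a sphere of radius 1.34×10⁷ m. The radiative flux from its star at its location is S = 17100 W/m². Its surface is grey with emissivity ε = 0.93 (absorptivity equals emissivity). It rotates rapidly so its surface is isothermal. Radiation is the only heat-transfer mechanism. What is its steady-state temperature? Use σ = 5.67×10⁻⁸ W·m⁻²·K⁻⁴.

T ≈ 524 K

At equilibrium, absorbed power = emitted power.
Absorbing cross-section = πr² = 5.641×10¹⁴ m²; emitting surface = 4πr² = 2.256×10¹⁵ m² (ratio 4).
εS·A_cross = εσ·A_surf·T⁴  ⇒  T⁴ = S/(4σ)   (ε cancels).
T⁴ = 17100/(4·5.67×10⁻⁸) = 7.540×10¹⁰ K⁴.
T = (7.540×10¹⁰)^(1/4).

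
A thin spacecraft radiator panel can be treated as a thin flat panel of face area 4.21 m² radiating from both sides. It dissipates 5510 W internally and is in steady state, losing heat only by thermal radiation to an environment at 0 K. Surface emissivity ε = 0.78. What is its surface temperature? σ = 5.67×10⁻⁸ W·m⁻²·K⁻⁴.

T ≈ 349 K

Steady state: internal power = radiated power, P = εσA T⁴.
Radiating area A = 2·4.21 = 8.420 m².
T⁴ = P/(εσA) = 5510/(0.78·5.67×10⁻⁸·8.420) = 1.480×10¹⁰ K⁴.
T = (1.480×10¹⁰)^(1/4).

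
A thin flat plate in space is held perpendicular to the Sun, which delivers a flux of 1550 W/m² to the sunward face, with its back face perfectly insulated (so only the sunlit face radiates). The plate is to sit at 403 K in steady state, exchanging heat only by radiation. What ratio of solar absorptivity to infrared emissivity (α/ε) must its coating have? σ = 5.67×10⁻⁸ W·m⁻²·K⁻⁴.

Balance: αS·A = εσ·1A·T⁴ ⇒ α/ε = σT⁴/S.
α/ε = 5.67×10⁻⁸·(403)⁴/1550 = 5.67×10⁻⁸·2.638×10¹⁰/1550.

α/ε ≈ 0.965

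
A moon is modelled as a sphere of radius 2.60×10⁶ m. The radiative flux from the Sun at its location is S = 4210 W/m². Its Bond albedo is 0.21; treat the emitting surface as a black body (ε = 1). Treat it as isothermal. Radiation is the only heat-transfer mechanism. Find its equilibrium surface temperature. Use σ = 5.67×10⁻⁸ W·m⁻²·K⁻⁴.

T ≈ 348 K

At equilibrium, absorbed power = emitted power.
Absorbing cross-section = πr² = 2.124×10¹³ m²; emitting surface = 4πr² = 8.495×10¹³ m² (ratio 4).
(1−a)S·A_cross = εσ·A_surf·T⁴  ⇒  T⁴ = (1−a)S/(4σ).
T⁴ = 0.790·4210/(4·5.67×10⁻⁸) = 1.466×10¹⁰ K⁴.
T = (1.466×10¹⁰)^(1/4).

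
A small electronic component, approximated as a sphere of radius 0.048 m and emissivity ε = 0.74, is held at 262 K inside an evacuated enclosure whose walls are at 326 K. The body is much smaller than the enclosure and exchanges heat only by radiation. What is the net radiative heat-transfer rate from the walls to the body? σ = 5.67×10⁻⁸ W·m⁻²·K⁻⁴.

For a small grey body in a large enclosure: P_net = εσA(T_body⁴ − T_wall⁴).
A = 4πr² = 0.02895 m²; T_body⁴ − T_wall⁴ = 4.712×10⁹ − 1.129×10¹⁰ = -6.583×10⁹ K⁴.
|P_net| = 0.74·5.67×10⁻⁸·0.02895·6.583×10⁹.

P_net ≈ 8.00 W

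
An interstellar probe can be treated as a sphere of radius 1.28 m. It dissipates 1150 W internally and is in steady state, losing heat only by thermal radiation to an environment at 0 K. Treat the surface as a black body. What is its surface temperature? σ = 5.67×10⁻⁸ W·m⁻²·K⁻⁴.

T ≈ 177 K

Steady state: internal power = radiated power, P = εσA T⁴.
Radiating area A = 4πr² = 20.59 m².
T⁴ = P/(εσA) = 1150/(1.0·5.67×10⁻⁸·20.59) = 9.851×10⁸ K⁴.
T = (9.851×10⁸)^(1/4).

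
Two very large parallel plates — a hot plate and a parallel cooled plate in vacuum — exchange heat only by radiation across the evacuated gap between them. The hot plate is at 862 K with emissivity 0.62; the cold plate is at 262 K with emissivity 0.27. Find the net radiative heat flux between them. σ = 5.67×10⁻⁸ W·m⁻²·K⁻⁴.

For two infinite grey parallel plates, q = σ(T₁⁴ − T₂⁴)/(1/ε₁ + 1/ε₂ − 1).
T₁⁴ − T₂⁴ = 5.521×10¹¹ − 4.712×10⁹ = 5.474×10¹¹ K⁴.
1/ε₁ + 1/ε₂ − 1 = 1.613 + 3.704 − 1 = 4.317.
q = 5.67×10⁻⁸ × 5.474×10¹¹ / 4.317.

q ≈ 7190 W/m²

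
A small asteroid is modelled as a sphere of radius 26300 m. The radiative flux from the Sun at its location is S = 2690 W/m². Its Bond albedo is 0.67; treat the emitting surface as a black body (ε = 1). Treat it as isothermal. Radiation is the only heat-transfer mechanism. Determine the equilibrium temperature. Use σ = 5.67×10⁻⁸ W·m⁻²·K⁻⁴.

T ≈ 250 K

At equilibrium, absorbed power = emitted power.
Absorbing cross-section = πr² = 2.173×10⁹ m²; emitting surface = 4πr² = 8.692×10⁹ m² (ratio 4).
(1−a)S·A_cross = εσ·A_surf·T⁴  ⇒  T⁴ = (1−a)S/(4σ).
T⁴ = 0.330·2690/(4·5.67×10⁻⁸) = 3.914×10⁹ K⁴.
T = (3.914×10⁹)^(1/4).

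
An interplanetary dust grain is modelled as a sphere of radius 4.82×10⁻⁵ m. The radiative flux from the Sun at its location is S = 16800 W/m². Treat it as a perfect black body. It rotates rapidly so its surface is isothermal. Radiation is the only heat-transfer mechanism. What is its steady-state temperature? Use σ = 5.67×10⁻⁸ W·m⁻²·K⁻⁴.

At equilibrium, absorbed power = emitted power.
Absorbing cross-section = πr² = 7.299×10⁻⁹ m²; emitting surface = 4πr² = 2.919×10⁻⁸ m² (ratio 4).
S·A_cross = εσ·A_surf·T⁴  ⇒  T⁴ = S/(4σ).
T⁴ = 1.00·16800/(4·5.67×10⁻⁸) = 7.407×10¹⁰ K⁴.
T = (7.407×10¹⁰)^(1/4).

T ≈ 522 K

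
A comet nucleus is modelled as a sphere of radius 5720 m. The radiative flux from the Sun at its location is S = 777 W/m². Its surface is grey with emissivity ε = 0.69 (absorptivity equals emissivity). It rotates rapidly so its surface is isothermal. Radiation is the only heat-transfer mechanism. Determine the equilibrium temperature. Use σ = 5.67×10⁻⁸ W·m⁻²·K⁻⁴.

At equilibrium, absorbed power = emitted power.
Absorbing cross-section = πr² = 1.028×10⁸ m²; emitting surface = 4πr² = 4.112×10⁸ m² (ratio 4).
εS·A_cross = εσ·A_surf·T⁴  ⇒  T⁴ = S/(4σ)   (ε cancels).
T⁴ = 777/(4·5.67×10⁻⁸) = 3.426×10⁹ K⁴.
T = (3.426×10⁹)^(1/4).

T ≈ 242 K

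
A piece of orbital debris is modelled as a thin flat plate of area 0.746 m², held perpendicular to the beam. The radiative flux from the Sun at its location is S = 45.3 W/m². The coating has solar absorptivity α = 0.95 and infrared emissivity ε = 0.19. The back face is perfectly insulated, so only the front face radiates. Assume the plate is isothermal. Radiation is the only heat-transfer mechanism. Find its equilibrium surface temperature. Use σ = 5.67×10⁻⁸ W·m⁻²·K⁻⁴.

At equilibrium, absorbed power = emitted power.
Absorbing cross-section = A = 0.7460 m²; emitting surface = A = 0.7460 m² (ratio 1).
αS·A_cross = εσ·A_surf·T⁴  ⇒  T⁴ = αS/(ε·1σ).
T⁴ = 0.950·45.3/(0.19·1·5.67×10⁻⁸) = 3.995×10⁹ K⁴.
T = (3.995×10⁹)^(1/4).

T ≈ 251 K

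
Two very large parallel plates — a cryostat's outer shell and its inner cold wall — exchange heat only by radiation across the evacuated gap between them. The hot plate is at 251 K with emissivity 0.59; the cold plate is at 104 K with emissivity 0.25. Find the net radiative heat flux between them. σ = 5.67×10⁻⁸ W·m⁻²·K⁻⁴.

q ≈ 46.5 W/m²

For two infinite grey parallel plates, q = σ(T₁⁴ − T₂⁴)/(1/ε₁ + 1/ε₂ − 1).
T₁⁴ − T₂⁴ = 3.969×10⁹ − 1.170×10⁸ = 3.852×10⁹ K⁴.
1/ε₁ + 1/ε₂ − 1 = 1.695 + 4.000 − 1 = 4.695.
q = 5.67×10⁻⁸ × 3.852×10⁹ / 4.695.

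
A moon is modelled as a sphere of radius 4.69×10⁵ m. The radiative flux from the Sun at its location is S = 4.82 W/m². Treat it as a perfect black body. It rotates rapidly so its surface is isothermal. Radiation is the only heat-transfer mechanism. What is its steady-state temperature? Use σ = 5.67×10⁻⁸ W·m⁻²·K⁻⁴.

At equilibrium, absorbed power = emitted power.
Absorbing cross-section = πr² = 6.910×10¹¹ m²; emitting surface = 4πr² = 2.764×10¹² m² (ratio 4).
S·A_cross = εσ·A_surf·T⁴  ⇒  T⁴ = S/(4σ).
T⁴ = 1.00·4.82/(4·5.67×10⁻⁸) = 2.125×10⁷ K⁴.
T = (2.125×10⁷)^(1/4).

T ≈ 67.9 K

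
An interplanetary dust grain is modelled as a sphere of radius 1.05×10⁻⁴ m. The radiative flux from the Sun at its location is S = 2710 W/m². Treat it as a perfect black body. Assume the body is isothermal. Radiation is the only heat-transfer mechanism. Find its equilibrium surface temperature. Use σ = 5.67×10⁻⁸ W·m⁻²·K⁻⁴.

T ≈ 331 K

At equilibrium, absorbed power = emitted power.
Absorbing cross-section = πr² = 3.464×10⁻⁸ m²; emitting surface = 4πr² = 1.385×10⁻⁷ m² (ratio 4).
S·A_cross = εσ·A_surf·T⁴  ⇒  T⁴ = S/(4σ).
T⁴ = 1.00·2710/(4·5.67×10⁻⁸) = 1.195×10¹⁰ K⁴.
T = (1.195×10¹⁰)^(1/4).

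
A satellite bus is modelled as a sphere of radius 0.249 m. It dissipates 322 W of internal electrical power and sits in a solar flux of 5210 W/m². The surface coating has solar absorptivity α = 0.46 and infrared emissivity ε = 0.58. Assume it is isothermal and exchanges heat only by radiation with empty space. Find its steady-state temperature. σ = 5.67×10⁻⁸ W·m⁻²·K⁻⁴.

T ≈ 419 K

At steady state, absorbed solar power + internal power = radiated power.
Absorbed: α·S·A_cross = 0.46·5210·0.1948 = 466.8 W (cross-section πr²).
Total input = 466.8 + 322 = 788.8 W.
Radiated: εσ·A_surf·T⁴ with A_surf = 4πr² = 0.7791 m².
T⁴ = 788.8/(0.58·5.67×10⁻⁸·0.7791) = 3.079×10¹⁰ K⁴.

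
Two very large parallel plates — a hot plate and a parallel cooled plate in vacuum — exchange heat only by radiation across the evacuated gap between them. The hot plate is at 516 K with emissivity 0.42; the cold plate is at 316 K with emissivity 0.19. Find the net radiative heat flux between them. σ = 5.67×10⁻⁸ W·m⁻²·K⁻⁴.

For two infinite grey parallel plates, q = σ(T₁⁴ − T₂⁴)/(1/ε₁ + 1/ε₂ − 1).
T₁⁴ − T₂⁴ = 7.089×10¹⁰ − 9.971×10⁹ = 6.092×10¹⁰ K⁴.
1/ε₁ + 1/ε₂ − 1 = 2.381 + 5.263 − 1 = 6.644.
q = 5.67×10⁻⁸ × 6.092×10¹⁰ / 6.644.

q ≈ 520 W/m²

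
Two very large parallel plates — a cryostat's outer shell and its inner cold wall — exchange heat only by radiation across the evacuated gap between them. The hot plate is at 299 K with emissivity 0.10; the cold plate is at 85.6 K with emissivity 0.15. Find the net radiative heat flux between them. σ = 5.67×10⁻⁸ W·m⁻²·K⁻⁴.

For two infinite grey parallel plates, q = σ(T₁⁴ − T₂⁴)/(1/ε₁ + 1/ε₂ − 1).
T₁⁴ − T₂⁴ = 7.993×10⁹ − 5.369×10⁷ = 7.939×10⁹ K⁴.
1/ε₁ + 1/ε₂ − 1 = 10.00 + 6.667 − 1 = 15.67.
q = 5.67×10⁻⁸ × 7.939×10⁹ / 15.67.

q ≈ 28.7 W/m²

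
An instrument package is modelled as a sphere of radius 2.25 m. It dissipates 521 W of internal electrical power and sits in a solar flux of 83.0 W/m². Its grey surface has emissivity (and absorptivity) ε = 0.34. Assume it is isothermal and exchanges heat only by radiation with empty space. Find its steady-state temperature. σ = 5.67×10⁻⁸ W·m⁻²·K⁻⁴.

At steady state, absorbed solar power + internal power = radiated power.
Absorbed: α·S·A_cross = 0.34·83.0·15.90 = 448.8 W (cross-section πr²).
Total input = 448.8 + 521 = 969.8 W.
Radiated: εσ·A_surf·T⁴ with A_surf = 4πr² = 63.62 m².
T⁴ = 969.8/(0.34·5.67×10⁻⁸·63.62) = 7.908×10⁸ K⁴.

T ≈ 168 K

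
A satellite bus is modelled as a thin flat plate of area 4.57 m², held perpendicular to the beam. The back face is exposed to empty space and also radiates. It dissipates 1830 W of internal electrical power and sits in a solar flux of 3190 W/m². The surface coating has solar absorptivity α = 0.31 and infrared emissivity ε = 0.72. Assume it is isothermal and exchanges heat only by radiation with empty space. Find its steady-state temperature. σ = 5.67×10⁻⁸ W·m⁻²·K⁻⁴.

T ≈ 361 K

At steady state, absorbed solar power + internal power = radiated power.
Absorbed: α·S·A_cross = 0.31·3190·4.570 = 4519 W (cross-section A).
Total input = 4519 + 1830 = 6349 W.
Radiated: εσ·A_surf·T⁴ with A_surf = 2A = 9.140 m².
T⁴ = 6349/(0.72·5.67×10⁻⁸·9.140) = 1.702×10¹⁰ K⁴.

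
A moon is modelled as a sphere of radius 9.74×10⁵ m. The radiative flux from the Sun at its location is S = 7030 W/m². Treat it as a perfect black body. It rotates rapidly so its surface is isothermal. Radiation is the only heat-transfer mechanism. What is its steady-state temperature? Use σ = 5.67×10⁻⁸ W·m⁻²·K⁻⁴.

At equilibrium, absorbed power = emitted power.
Absorbing cross-section = πr² = 2.980×10¹² m²; emitting surface = 4πr² = 1.192×10¹³ m² (ratio 4).
S·A_cross = εσ·A_surf·T⁴  ⇒  T⁴ = S/(4σ).
T⁴ = 1.00·7030/(4·5.67×10⁻⁸) = 3.100×10¹⁰ K⁴.
T = (3.100×10¹⁰)^(1/4).

T ≈ 420 K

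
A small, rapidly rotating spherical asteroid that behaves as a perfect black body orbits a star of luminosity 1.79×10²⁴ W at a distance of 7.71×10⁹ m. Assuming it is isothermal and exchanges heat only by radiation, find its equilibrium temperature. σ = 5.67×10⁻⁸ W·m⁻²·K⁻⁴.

T ≈ 321 K

First find the stellar flux at distance d: S = L/(4πd²) = 1.79×10²⁴/(4π·(7.71×10⁹)²) = 2396 W/m².
For an isothermal sphere, absorbed (1−a)S·πr² = emitted σ·4πr²·T⁴, so T⁴ = (1−a)S/(4σ).
T⁴ = 1.00·2396/(4·5.67×10⁻⁸) = 1.057×10¹⁰ K⁴.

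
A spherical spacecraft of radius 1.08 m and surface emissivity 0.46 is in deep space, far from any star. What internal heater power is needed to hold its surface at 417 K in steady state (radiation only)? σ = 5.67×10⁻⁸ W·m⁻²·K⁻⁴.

P = εσ·4πr²·T⁴.
4πr² = 14.66 m²; T⁴ = 3.024×10¹⁰ K⁴.
P = 0.46·5.67×10⁻⁸·14.66·3.024×10¹⁰.

P ≈ 11600 W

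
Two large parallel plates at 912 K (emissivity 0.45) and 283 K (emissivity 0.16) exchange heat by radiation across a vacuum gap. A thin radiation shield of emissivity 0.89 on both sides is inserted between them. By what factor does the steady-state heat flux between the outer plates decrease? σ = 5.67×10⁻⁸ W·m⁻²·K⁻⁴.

Without shield: q₀ = σΔ(T⁴)/(1/ε₁+1/ε₂−1) with denominator 7.472.
With shield the two gaps are in series; the resistances add: (1/ε₁+1/ε_s−1)+(1/ε_s+1/ε₂−1) = 2.346+6.374 = 8.719.
Heat-flux ratio q₀/q = 8.719/7.472.

factor ≈ 1.17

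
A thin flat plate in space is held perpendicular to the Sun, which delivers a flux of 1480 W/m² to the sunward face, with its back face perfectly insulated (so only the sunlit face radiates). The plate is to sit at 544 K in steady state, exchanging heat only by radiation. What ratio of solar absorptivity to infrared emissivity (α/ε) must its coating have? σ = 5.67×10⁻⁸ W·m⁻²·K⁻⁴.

Balance: αS·A = εσ·1A·T⁴ ⇒ α/ε = σT⁴/S.
α/ε = 5.67×10⁻⁸·(544)⁴/1480 = 5.67×10⁻⁸·8.758×10¹⁰/1480.

α/ε ≈ 3.36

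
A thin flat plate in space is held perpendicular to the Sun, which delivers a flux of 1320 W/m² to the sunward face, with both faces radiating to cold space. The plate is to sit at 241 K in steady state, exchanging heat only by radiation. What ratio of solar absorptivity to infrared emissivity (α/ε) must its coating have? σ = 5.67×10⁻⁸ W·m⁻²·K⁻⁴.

α/ε ≈ 0.290

Balance: αS·A = εσ·2A·T⁴ ⇒ α/ε = 2σT⁴/S.
α/ε = 2·5.67×10⁻⁸·(241)⁴/1320 = 2·5.67×10⁻⁸·3.373×10⁹/1320.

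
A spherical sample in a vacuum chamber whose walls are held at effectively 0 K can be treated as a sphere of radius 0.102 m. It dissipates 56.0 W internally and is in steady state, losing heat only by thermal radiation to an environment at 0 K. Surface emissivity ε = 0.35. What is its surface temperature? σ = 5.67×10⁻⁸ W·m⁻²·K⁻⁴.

T ≈ 383 K

Steady state: internal power = radiated power, P = εσA T⁴.
Radiating area A = 4πr² = 0.1307 m².
T⁴ = P/(εσA) = 56.0/(0.35·5.67×10⁻⁸·0.1307) = 2.158×10¹⁰ K⁴.
T = (2.158×10¹⁰)^(1/4).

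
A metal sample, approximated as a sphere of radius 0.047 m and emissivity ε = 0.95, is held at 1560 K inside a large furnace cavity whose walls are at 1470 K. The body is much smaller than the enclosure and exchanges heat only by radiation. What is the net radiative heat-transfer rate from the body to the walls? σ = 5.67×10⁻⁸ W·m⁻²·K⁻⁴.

P_net ≈ 1870 W

For a small grey body in a large enclosure: P_net = εσA(T_body⁴ − T_wall⁴).
A = 4πr² = 0.02776 m²; T_body⁴ − T_wall⁴ = 5.922×10¹² − 4.669×10¹² = 1.253×10¹² K⁴.
|P_net| = 0.95·5.67×10⁻⁸·0.02776·1.253×10¹².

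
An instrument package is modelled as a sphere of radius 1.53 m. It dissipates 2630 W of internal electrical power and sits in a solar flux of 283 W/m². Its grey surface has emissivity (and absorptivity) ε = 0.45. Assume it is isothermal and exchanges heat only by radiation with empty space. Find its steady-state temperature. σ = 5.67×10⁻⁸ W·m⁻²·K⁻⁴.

At steady state, absorbed solar power + internal power = radiated power.
Absorbed: α·S·A_cross = 0.45·283·7.354 = 936.6 W (cross-section πr²).
Total input = 936.6 + 2630 = 3567 W.
Radiated: εσ·A_surf·T⁴ with A_surf = 4πr² = 29.42 m².
T⁴ = 3567/(0.45·5.67×10⁻⁸·29.42) = 4.752×10⁹ K⁴.

T ≈ 263 K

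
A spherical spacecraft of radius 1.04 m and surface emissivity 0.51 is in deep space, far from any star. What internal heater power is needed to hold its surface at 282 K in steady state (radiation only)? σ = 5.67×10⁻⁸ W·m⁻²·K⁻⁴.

P ≈ 2490 W

P = εσ·4πr²·T⁴.
4πr² = 13.59 m²; T⁴ = 6.324×10⁹ K⁴.
P = 0.51·5.67×10⁻⁸·13.59·6.324×10⁹.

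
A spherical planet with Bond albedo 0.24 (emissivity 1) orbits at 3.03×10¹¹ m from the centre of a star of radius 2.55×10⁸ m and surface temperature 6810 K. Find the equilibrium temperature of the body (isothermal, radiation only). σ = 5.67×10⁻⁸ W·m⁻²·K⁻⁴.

T ≈ 130 K

The star's surface emits σT_*⁴; at distance d the flux is S = σT_*⁴(R_*/d)².
S = 5.67×10⁻⁸·(6810)⁴·(2.55×10⁸/3.03×10¹¹)² = 86.37 W/m².
For an isothermal sphere T⁴ = (1−a)S/(4σ) = 2.894×10⁸ K⁴.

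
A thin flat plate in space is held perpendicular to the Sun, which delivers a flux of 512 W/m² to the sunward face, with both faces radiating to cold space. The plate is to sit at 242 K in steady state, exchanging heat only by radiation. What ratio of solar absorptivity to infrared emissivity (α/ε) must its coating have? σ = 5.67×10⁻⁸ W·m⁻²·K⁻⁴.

α/ε ≈ 0.760

Balance: αS·A = εσ·2A·T⁴ ⇒ α/ε = 2σT⁴/S.
α/ε = 2·5.67×10⁻⁸·(242)⁴/512 = 2·5.67×10⁻⁸·3.430×10⁹/512.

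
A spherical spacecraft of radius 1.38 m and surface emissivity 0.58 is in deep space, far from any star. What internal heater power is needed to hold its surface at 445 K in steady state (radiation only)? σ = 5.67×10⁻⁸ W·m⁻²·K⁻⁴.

P ≈ 30900 W

P = εσ·4πr²·T⁴.
4πr² = 23.93 m²; T⁴ = 3.921×10¹⁰ K⁴.
P = 0.58·5.67×10⁻⁸·23.93·3.921×10¹⁰.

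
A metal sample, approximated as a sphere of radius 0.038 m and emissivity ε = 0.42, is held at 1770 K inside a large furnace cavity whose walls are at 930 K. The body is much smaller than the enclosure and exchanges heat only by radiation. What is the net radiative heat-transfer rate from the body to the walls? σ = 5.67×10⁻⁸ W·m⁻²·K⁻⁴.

P_net ≈ 3920 W

For a small grey body in a large enclosure: P_net = εσA(T_body⁴ − T_wall⁴).
A = 4πr² = 0.01815 m²; T_body⁴ − T_wall⁴ = 9.815×10¹² − 7.481×10¹¹ = 9.067×10¹² K⁴.
|P_net| = 0.42·5.67×10⁻⁸·0.01815·9.067×10¹².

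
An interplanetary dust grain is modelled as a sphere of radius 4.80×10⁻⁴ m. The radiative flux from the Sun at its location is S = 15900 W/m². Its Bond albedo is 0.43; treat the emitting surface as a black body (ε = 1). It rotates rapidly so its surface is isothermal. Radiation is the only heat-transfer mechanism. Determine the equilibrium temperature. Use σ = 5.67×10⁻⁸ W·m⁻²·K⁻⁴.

At equilibrium, absorbed power = emitted power.
Absorbing cross-section = πr² = 7.238×10⁻⁷ m²; emitting surface = 4πr² = 2.895×10⁻⁶ m² (ratio 4).
(1−a)S·A_cross = εσ·A_surf·T⁴  ⇒  T⁴ = (1−a)S/(4σ).
T⁴ = 0.570·15900/(4·5.67×10⁻⁸) = 3.996×10¹⁰ K⁴.
T = (3.996×10¹⁰)^(1/4).

T ≈ 447 K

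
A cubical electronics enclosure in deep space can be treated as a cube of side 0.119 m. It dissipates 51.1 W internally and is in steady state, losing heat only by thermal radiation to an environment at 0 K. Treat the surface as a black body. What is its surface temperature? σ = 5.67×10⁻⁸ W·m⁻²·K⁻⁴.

T ≈ 321 K

Steady state: internal power = radiated power, P = εσA T⁴.
Radiating area A = 6L² = 0.08497 m².
T⁴ = P/(εσA) = 51.1/(1.0·5.67×10⁻⁸·0.08497) = 1.061×10¹⁰ K⁴.
T = (1.061×10¹⁰)^(1/4).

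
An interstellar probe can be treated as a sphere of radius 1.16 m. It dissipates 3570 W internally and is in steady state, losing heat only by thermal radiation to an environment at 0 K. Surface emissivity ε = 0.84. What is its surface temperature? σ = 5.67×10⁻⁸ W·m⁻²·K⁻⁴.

Steady state: internal power = radiated power, P = εσA T⁴.
Radiating area A = 4πr² = 16.91 m².
T⁴ = P/(εσA) = 3570/(0.84·5.67×10⁻⁸·16.91) = 4.433×10⁹ K⁴.
T = (4.433×10⁹)^(1/4).

T ≈ 258 K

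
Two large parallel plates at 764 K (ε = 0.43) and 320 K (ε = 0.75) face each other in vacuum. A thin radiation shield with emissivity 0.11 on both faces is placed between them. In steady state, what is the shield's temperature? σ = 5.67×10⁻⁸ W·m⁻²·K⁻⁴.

In steady state the net flux on the hot side equals that on the cold side.
σ(T₁⁴−T_s⁴)/D₁ = σ(T_s⁴−T₂⁴)/D₂, with D₁ = 1/ε₁+1/ε_s−1 = 10.42, D₂ = 1/ε_s+1/ε₂−1 = 9.424.
Solve for T_s⁴: T_s⁴ = (D₂·T₁⁴ + D₁·T₂⁴)/(D₁+D₂) = 1.673×10¹¹ K⁴.

T_s ≈ 640 K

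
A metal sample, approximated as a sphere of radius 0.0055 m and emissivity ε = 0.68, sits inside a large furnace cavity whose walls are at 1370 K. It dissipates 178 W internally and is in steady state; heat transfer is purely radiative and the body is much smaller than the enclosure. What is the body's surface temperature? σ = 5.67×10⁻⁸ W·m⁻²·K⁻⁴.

T ≈ 1990 K

For a small grey body in a large enclosure, net radiated power = εσA(T⁴ − T_w⁴).
Steady state: P = εσA(T⁴ − T_w⁴) with A = 4πr² = 3.801×10⁻⁴ m².
T⁴ = P/(εσA) + T_w⁴ = 178/(0.68·5.67×10⁻⁸·3.801×10⁻⁴) + (1370)⁴
    = 1.214×10¹³ + 3.523×10¹² = 1.567×10¹³ K⁴.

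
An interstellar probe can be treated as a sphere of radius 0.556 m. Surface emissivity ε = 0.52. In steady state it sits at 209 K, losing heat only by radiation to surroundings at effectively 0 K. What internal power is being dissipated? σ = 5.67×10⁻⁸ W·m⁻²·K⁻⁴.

P ≈ 219 W

Steady state: P = εσA T⁴.
A = 4πr² = 3.885 m²; T⁴ = (209)⁴ = 1.908×10⁹ K⁴.
P = 0.52 × 5.67×10⁻⁸ × 3.885 × 1.908×10⁹.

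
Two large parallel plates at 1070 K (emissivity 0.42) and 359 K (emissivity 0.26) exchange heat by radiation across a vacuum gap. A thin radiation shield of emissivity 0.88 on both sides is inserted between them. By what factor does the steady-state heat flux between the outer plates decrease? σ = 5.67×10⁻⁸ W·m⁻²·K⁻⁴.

factor ≈ 1.24

Without shield: q₀ = σΔ(T⁴)/(1/ε₁+1/ε₂−1) with denominator 5.227.
With shield the two gaps are in series; the resistances add: (1/ε₁+1/ε_s−1)+(1/ε_s+1/ε₂−1) = 2.517+3.983 = 6.500.
Heat-flux ratio q₀/q = 6.500/5.227.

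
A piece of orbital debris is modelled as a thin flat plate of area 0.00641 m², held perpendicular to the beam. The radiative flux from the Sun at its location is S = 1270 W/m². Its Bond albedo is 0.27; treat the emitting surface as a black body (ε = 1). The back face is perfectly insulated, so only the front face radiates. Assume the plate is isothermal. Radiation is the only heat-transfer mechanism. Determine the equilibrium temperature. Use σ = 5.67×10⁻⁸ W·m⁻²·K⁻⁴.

At equilibrium, absorbed power = emitted power.
Absorbing cross-section = A = 0.006410 m²; emitting surface = A = 0.006410 m² (ratio 1).
(1−a)S·A_cross = εσ·A_surf·T⁴  ⇒  T⁴ = (1−a)S/(1σ).
T⁴ = 0.730·1270/(1·5.67×10⁻⁸) = 1.635×10¹⁰ K⁴.
T = (1.635×10¹⁰)^(1/4).

T ≈ 358 K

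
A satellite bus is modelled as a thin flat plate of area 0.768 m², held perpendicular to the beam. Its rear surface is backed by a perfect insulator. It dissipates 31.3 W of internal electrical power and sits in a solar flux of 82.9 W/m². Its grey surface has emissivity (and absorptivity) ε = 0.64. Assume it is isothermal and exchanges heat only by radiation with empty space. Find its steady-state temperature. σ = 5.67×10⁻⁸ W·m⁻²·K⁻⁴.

At steady state, absorbed solar power + internal power = radiated power.
Absorbed: α·S·A_cross = 0.64·82.9·0.7680 = 40.75 W (cross-section A).
Total input = 40.75 + 31.3 = 72.05 W.
Radiated: εσ·A_surf·T⁴ with A_surf = A = 0.7680 m².
T⁴ = 72.05/(0.64·5.67×10⁻⁸·0.7680) = 2.585×10⁹ K⁴.

T ≈ 225 K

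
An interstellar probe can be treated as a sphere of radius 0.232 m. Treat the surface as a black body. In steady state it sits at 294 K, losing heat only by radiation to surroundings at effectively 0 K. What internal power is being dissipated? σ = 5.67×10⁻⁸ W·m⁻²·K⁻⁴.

Steady state: P = εσA T⁴.
A = 4πr² = 0.6764 m²; T⁴ = (294)⁴ = 7.471×10⁹ K⁴.
P = 1.0 × 5.67×10⁻⁸ × 0.6764 × 7.471×10⁹.

P ≈ 287 W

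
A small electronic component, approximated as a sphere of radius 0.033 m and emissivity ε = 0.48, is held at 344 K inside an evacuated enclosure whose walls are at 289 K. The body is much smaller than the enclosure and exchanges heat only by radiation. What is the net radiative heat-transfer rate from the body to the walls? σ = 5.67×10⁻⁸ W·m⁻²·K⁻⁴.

P_net ≈ 2.62 W

For a small grey body in a large enclosure: P_net = εσA(T_body⁴ − T_wall⁴).
A = 4πr² = 0.01368 m²; T_body⁴ − T_wall⁴ = 1.400×10¹⁰ − 6.976×10⁹ = 7.028×10⁹ K⁴.
|P_net| = 0.48·5.67×10⁻⁸·0.01368·7.028×10⁹.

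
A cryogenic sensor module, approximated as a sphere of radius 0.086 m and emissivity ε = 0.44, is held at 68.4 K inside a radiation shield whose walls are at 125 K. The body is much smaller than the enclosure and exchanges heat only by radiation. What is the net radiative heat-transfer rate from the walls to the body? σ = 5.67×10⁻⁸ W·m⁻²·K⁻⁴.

For a small grey body in a large enclosure: P_net = εσA(T_body⁴ − T_wall⁴).
A = 4πr² = 0.09294 m²; T_body⁴ − T_wall⁴ = 2.189×10⁷ − 2.441×10⁸ = -2.223×10⁸ K⁴.
|P_net| = 0.44·5.67×10⁻⁸·0.09294·2.223×10⁸.

P_net ≈ 0.515 W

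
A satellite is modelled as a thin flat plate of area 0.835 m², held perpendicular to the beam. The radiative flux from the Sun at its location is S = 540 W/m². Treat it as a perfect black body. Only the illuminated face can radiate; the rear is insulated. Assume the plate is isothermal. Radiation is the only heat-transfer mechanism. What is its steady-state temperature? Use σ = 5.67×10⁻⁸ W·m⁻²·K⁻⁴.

At equilibrium, absorbed power = emitted power.
Absorbing cross-section = A = 0.8350 m²; emitting surface = A = 0.8350 m² (ratio 1).
S·A_cross = εσ·A_surf·T⁴  ⇒  T⁴ = S/(1σ).
T⁴ = 1.00·540/(1·5.67×10⁻⁸) = 9.524×10⁹ K⁴.
T = (9.524×10⁹)^(1/4).

T ≈ 312 K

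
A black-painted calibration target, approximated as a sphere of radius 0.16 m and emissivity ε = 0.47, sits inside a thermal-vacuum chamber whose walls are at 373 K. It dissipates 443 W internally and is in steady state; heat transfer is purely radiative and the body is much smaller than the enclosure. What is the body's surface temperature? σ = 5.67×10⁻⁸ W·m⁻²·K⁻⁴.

For a small grey body in a large enclosure, net radiated power = εσA(T⁴ − T_w⁴).
Steady state: P = εσA(T⁴ − T_w⁴) with A = 4πr² = 0.3217 m².
T⁴ = P/(εσA) + T_w⁴ = 443/(0.47·5.67×10⁻⁸·0.3217) + (373)⁴
    = 5.167×10¹⁰ + 1.936×10¹⁰ = 7.103×10¹⁰ K⁴.

T ≈ 516 K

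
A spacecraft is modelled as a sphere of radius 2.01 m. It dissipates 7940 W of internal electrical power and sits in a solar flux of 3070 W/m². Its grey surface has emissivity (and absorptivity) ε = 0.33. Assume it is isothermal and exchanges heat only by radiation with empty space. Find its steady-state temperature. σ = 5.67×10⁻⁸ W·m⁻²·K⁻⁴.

At steady state, absorbed solar power + internal power = radiated power.
Absorbed: α·S·A_cross = 0.33·3070·12.69 = 12860 W (cross-section πr²).
Total input = 12860 + 7940 = 20800 W.
Radiated: εσ·A_surf·T⁴ with A_surf = 4πr² = 50.77 m².
T⁴ = 20800/(0.33·5.67×10⁻⁸·50.77) = 2.189×10¹⁰ K⁴.

T ≈ 385 K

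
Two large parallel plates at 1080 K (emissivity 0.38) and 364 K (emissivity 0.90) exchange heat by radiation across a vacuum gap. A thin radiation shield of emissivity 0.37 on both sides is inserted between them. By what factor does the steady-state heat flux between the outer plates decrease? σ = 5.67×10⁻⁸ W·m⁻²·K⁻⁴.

Without shield: q₀ = σΔ(T⁴)/(1/ε₁+1/ε₂−1) with denominator 2.743.
With shield the two gaps are in series; the resistances add: (1/ε₁+1/ε_s−1)+(1/ε_s+1/ε₂−1) = 4.334+2.814 = 7.148.
Heat-flux ratio q₀/q = 7.148/2.743.

factor ≈ 2.61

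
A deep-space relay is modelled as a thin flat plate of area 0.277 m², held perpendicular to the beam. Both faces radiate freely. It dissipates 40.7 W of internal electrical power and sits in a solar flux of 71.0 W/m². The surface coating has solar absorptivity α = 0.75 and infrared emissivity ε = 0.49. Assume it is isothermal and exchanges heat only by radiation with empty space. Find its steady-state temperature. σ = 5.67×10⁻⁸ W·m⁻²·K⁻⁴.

At steady state, absorbed solar power + internal power = radiated power.
Absorbed: α·S·A_cross = 0.75·71.0·0.2770 = 14.75 W (cross-section A).
Total input = 14.75 + 40.7 = 55.45 W.
Radiated: εσ·A_surf·T⁴ with A_surf = 2A = 0.5540 m².
T⁴ = 55.45/(0.49·5.67×10⁻⁸·0.5540) = 3.603×10⁹ K⁴.

T ≈ 245 K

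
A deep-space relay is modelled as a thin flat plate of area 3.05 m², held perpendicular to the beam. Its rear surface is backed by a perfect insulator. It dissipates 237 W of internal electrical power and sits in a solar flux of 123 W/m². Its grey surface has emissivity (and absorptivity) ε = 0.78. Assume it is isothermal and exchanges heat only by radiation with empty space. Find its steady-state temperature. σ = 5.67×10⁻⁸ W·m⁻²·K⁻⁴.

At steady state, absorbed solar power + internal power = radiated power.
Absorbed: α·S·A_cross = 0.78·123·3.050 = 292.6 W (cross-section A).
Total input = 292.6 + 237 = 529.6 W.
Radiated: εσ·A_surf·T⁴ with A_surf = A = 3.050 m².
T⁴ = 529.6/(0.78·5.67×10⁻⁸·3.050) = 3.926×10⁹ K⁴.

T ≈ 250 K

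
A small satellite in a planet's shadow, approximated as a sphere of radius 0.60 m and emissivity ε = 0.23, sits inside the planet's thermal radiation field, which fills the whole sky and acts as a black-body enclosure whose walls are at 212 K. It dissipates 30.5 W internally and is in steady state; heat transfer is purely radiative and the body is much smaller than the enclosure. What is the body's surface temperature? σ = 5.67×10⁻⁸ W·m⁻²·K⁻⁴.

For a small grey body in a large enclosure, net radiated power = εσA(T⁴ − T_w⁴).
Steady state: P = εσA(T⁴ − T_w⁴) with A = 4πr² = 4.524 m².
T⁴ = P/(εσA) + T_w⁴ = 30.5/(0.23·5.67×10⁻⁸·4.524) + (212)⁴
    = 5.170×10⁸ + 2.020×10⁹ = 2.537×10⁹ K⁴.

T ≈ 224 K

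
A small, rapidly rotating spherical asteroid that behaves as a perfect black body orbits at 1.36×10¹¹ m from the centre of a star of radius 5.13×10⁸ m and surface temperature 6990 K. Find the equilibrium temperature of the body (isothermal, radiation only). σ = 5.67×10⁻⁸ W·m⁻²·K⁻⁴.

T ≈ 304 K

The star's surface emits σT_*⁴; at distance d the flux is S = σT_*⁴(R_*/d)².
S = 5.67×10⁻⁸·(6990)⁴·(5.13×10⁸/1.36×10¹¹)² = 1926 W/m².
For an isothermal sphere T⁴ = (1−a)S/(4σ) = 8.492×10⁹ K⁴.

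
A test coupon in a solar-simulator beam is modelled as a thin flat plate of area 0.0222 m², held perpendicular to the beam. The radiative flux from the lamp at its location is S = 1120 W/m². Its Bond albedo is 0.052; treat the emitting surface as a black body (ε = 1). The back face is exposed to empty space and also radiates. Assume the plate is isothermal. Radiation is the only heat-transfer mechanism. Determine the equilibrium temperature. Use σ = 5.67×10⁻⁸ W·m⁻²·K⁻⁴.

T ≈ 311 K

At equilibrium, absorbed power = emitted power.
Absorbing cross-section = A = 0.02220 m²; emitting surface = 2A = 0.04440 m² (ratio 2).
(1−a)S·A_cross = εσ·A_surf·T⁴  ⇒  T⁴ = (1−a)S/(2σ).
T⁴ = 0.948·1120/(2·5.67×10⁻⁸) = 9.363×10⁹ K⁴.
T = (9.363×10⁹)^(1/4).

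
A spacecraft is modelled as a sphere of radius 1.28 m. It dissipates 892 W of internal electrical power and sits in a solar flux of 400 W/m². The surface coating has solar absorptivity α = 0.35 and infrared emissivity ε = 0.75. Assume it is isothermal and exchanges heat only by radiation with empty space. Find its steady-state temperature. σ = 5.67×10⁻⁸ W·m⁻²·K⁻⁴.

At steady state, absorbed solar power + internal power = radiated power.
Absorbed: α·S·A_cross = 0.35·400·5.147 = 720.6 W (cross-section πr²).
Total input = 720.6 + 892 = 1613 W.
Radiated: εσ·A_surf·T⁴ with A_surf = 4πr² = 20.59 m².
T⁴ = 1613/(0.75·5.67×10⁻⁸·20.59) = 1.842×10⁹ K⁴.

T ≈ 207 K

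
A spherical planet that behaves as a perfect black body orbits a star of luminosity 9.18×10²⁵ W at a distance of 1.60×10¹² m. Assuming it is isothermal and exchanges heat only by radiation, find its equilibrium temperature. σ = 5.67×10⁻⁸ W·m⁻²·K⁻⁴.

First find the stellar flux at distance d: S = L/(4πd²) = 9.18×10²⁵/(4π·(1.60×10¹²)²) = 2.854 W/m².
For an isothermal sphere, absorbed (1−a)S·πr² = emitted σ·4πr²·T⁴, so T⁴ = (1−a)S/(4σ).
T⁴ = 1.00·2.854/(4·5.67×10⁻⁸) = 1.258×10⁷ K⁴.

T ≈ 59.6 K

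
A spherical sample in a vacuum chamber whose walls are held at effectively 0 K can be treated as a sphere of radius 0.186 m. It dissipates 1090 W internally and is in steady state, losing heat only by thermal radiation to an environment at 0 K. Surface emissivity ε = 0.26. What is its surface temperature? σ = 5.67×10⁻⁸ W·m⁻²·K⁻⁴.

T ≈ 642 K

Steady state: internal power = radiated power, P = εσA T⁴.
Radiating area A = 4πr² = 0.4347 m².
T⁴ = P/(εσA) = 1090/(0.26·5.67×10⁻⁸·0.4347) = 1.701×10¹¹ K⁴.
T = (1.701×10¹¹)^(1/4).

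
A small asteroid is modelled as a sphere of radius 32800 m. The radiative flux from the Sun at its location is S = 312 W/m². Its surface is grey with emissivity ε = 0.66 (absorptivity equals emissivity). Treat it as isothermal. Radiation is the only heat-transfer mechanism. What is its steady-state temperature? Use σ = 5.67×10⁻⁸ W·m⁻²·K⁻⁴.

At equilibrium, absorbed power = emitted power.
Absorbing cross-section = πr² = 3.380×10⁹ m²; emitting surface = 4πr² = 1.352×10¹⁰ m² (ratio 4).
εS·A_cross = εσ·A_surf·T⁴  ⇒  T⁴ = S/(4σ)   (ε cancels).
T⁴ = 312/(4·5.67×10⁻⁸) = 1.376×10⁹ K⁴.
T = (1.376×10⁹)^(1/4).

T ≈ 193 K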